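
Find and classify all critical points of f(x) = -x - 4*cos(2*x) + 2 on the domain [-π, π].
f'(x) = 8*sin(2*x) - 1

Solve f'(x) = 0 on [-π, π]:
  f'(x) = 0 ⇔ sin(2*x) = 1/8, i.e. 2*x = arcsin(1/8) + 2nπ or 2*x = π − arcsin(1/8) + 2nπ; keep the solutions lying in [-π, π].
  ⇒ x = -pi + asin(1/8)/2 ≈ -3.0789, -pi/2 - asin(1/8)/2 ≈ -1.6335, asin(1/8)/2 ≈ 0.0627, -asin(1/8)/2 + pi/2 ≈ 1.5081

f''(x) = 16*cos(2*x)
Second-derivative test at each critical point:
  f''(-3.0789) = 15.8745 > 0 → local minimum
  f''(-1.6335) = -15.8745 < 0 → local maximum
  f''(0.0627) = 15.8745 > 0 → local minimum
  f''(1.5081) = -15.8745 < 0 → local maximum

Critical points: x = -pi + asin(1/8)/2 ≈ -3.0789 (local minimum); x = -pi/2 - asin(1/8)/2 ≈ -1.6335 (local maximum); x = asin(1/8)/2 ≈ 0.0627 (local minimum); x = -asin(1/8)/2 + pi/2 ≈ 1.5081 (local maximum)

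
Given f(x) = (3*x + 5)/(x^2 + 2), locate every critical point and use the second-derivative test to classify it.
f'(x) = (-3*x^2 - 10*x + 6)/(x^4 + 4*x^2 + 4)

Solve f'(x) = 0:
  f'(x) = -(3*x^2 + 10*x - 6)/(x^2 + 2)^2; the denominator is positive wherever f is defined, so f'(x) = 0 ⇔ -3*x^2 - 10*x + 6 = 0.
  3*x^2 + 10*x - 6 = 0 has no rational roots; quadratic formula: x = (-10 ± √172)/6.
  ⇒ x = -sqrt(43)/3 - 5/3 ≈ -3.8525, -5/3 + sqrt(43)/3 ≈ 0.5191

f''(x) = 2*(4*x^2*(3*x + 5) - (9*x + 5)*(x^2 + 2))/(x^2 + 2)^3
Second-derivative test at each critical point:
  f''(-3.8525) = 0.0462 > 0 → local minimum
  f''(0.5191) = -2.5462 < 0 → local maximum

Critical points: x = -sqrt(43)/3 - 5/3 ≈ -3.8525 (local minimum); x = -5/3 + sqrt(43)/3 ≈ 0.5191 (local maximum)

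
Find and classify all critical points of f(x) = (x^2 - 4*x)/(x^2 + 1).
f'(x) = 2*(2*x^2 + x - 2)/(x^4 + 2*x^2 + 1)

Solve f'(x) = 0:
  f'(x) = 2*(2*x^2 + x - 2)/(x^2 + 1)^2; the denominator is positive wherever f is defined, so f'(x) = 0 ⇔ 4*x^2 + 2*x - 4 = 0.
  Factor: 4*x^2 + 2*x - 4 = 2*(2*x^2 + x - 2); 2*x^2 + x - 2 = 0 has no rational roots; quadratic formula: x = (-1 ± √17)/4.
  ⇒ x = -sqrt(17)/4 - 1/4 ≈ -1.2808, -1/4 + sqrt(17)/4 ≈ 0.7808

f''(x) = 2*(-4*x^3 - 3*x^2 + 12*x + 1)/(x^6 + 3*x^4 + 3*x^2 + 1)
Second-derivative test at each critical point:
  f''(-1.2808) = -1.1828 < 0 → local maximum
  f''(0.7808) = 3.1828 > 0 → local minimum

Critical points: x = -sqrt(17)/4 - 1/4 ≈ -1.2808 (local maximum); x = -1/4 + sqrt(17)/4 ≈ 0.7808 (local minimum)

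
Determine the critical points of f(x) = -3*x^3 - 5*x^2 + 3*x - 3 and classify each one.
f'(x) = -9*x^2 - 10*x + 3

Solve f'(x) = 0:
  9*x^2 + 10*x - 3 = 0 has no rational roots; quadratic formula: x = (-10 ± √208)/18.
  ⇒ x = -2*sqrt(13)/9 - 5/9 ≈ -1.3568, -5/9 + 2*sqrt(13)/9 ≈ 0.2457

f''(x) = -18*x - 10
Second-derivative test at each critical point:
  f''(-1.3568) = 14.4222 > 0 → local minimum
  f''(0.2457) = -14.4222 < 0 → local maximum

Critical points: x = -2*sqrt(13)/9 - 5/9 ≈ -1.3568 (local minimum); x = -5/9 + 2*sqrt(13)/9 ≈ 0.2457 (local maximum)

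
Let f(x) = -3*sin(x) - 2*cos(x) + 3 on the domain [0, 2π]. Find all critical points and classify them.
f'(x) = 2*sin(x) - 3*cos(x)

Solve f'(x) = 0 on [0, 2π]:
  f'(x) = 0 ⇔ -3*cos(x) = -2*sin(x) ⇔ tan(x) = 3/2, i.e. x = arctan(3/2) + nπ; keep the solutions lying in [0, 2π].
  ⇒ x = atan(3/2) ≈ 0.9828, atan(3/2) + pi ≈ 4.1244

f''(x) = 3*sin(x) + 2*cos(x)
Second-derivative test at each critical point:
  f''(0.9828) = 3.6056 > 0 → local minimum
  f''(4.1244) = -3.6056 < 0 → local maximum

Critical points: x = atan(3/2) ≈ 0.9828 (local minimum); x = atan(3/2) + pi ≈ 4.1244 (local maximum)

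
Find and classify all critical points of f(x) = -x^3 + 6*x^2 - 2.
f'(x) = 3*x*(4 - x)

Solve f'(x) = 0:
  Factor: -3*x^2 + 12*x = -3*x*(x - 4) = 0.
  ⇒ x = 0, 4

f''(x) = 12 - 6*x
Second-derivative test at each critical point:
  f''(0) = 12 > 0 → local minimum
  f''(4) = -12 < 0 → local maximum

Critical points: x = 0 (local minimum); x = 4 (local maximum)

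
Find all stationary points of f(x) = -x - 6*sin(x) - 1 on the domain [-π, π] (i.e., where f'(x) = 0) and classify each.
f'(x) = -6*cos(x) - 1

Solve f'(x) = 0 on [-π, π]:
  f'(x) = 0 ⇔ cos(x) = -1/6, i.e. x = ±arccos(-1/6) + 2nπ; keep the solutions lying in [-π, π].
  ⇒ x = -acos(-1/6) ≈ -1.7382, acos(-1/6) ≈ 1.7382

f''(x) = 6*sin(x)
Second-derivative test at each critical point:
  f''(-1.7382) = -5.9161 < 0 → local maximum
  f''(1.7382) = 5.9161 > 0 → local minimum

Critical points: x = -acos(-1/6) ≈ -1.7382 (local maximum); x = acos(-1/6) ≈ 1.7382 (local minimum)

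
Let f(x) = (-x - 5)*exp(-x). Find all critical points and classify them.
f'(x) = (x + 4)*exp(-x)

Solve f'(x) = 0:
  f'(x) = (x + 4)·exp(-x) and exp(-x) > 0 for every x, so f'(x) = 0 ⇔ x + 4 = 0.
  x + 4 = 0.
  ⇒ x = -4

f''(x) = (-x - 3)*exp(-x)
Second-derivative test at each critical point:
  f''(-4) = 54.5982 > 0 → local minimum

Critical points: x = -4 (local minimum)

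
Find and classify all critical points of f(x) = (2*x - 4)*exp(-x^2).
f'(x) = 2*(-2*x*(x - 2) + 1)*exp(-x^2)

Solve f'(x) = 0:
  f'(x) = (-4*x^2 + 8*x + 2)·exp(-x^2) and exp(-x^2) > 0 for every x, so f'(x) = 0 ⇔ -4*x^2 + 8*x + 2 = 0.
  Factor: -4*x^2 + 8*x + 2 = -2*(2*x^2 - 4*x - 1); 2*x^2 - 4*x - 1 = 0 has no rational roots; quadratic formula: x = (4 ± √24)/4.
  ⇒ x = 1 - sqrt(6)/2 ≈ -0.2247, 1 + sqrt(6)/2 ≈ 2.2247

f''(x) = 4*(2*x^2*(x - 2) - 3*x + 2)*exp(-x^2)
Second-derivative test at each critical point:
  f''(-0.2247) = 9.3154 > 0 → local minimum
  f''(2.2247) = -0.0694 < 0 → local maximum

Critical points: x = 1 - sqrt(6)/2 ≈ -0.2247 (local minimum); x = 1 + sqrt(6)/2 ≈ 2.2247 (local maximum)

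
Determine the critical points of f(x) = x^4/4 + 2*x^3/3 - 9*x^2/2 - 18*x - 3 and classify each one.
f'(x) = x^3 + 2*x^2 - 9*x - 18

Solve f'(x) = 0:
  Factor: x^3 + 2*x^2 - 9*x - 18 = (x - 3)*(x + 2)*(x + 3) = 0.
  ⇒ x = -3, -2, 3

f''(x) = 3*x^2 + 4*x - 9
Second-derivative test at each critical point:
  f''(-3) = 6 > 0 → local minimum
  f''(-2) = -5 < 0 → local maximum
  f''(3) = 30 > 0 → local minimum

Critical points: x = -3 (local minimum); x = -2 (local maximum); x = 3 (local minimum)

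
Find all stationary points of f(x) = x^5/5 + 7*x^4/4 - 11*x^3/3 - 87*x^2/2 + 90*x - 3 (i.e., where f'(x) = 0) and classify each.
f'(x) = x^4 + 7*x^3 - 11*x^2 - 87*x + 90

Solve f'(x) = 0:
  Factor: x^4 + 7*x^3 - 11*x^2 - 87*x + 90 = (x - 3)*(x - 1)*(x + 5)*(x + 6) = 0.
  ⇒ x = -6, -5, 1, 3

f''(x) = 4*x^3 + 21*x^2 - 22*x - 87
Second-derivative test at each critical point:
  f''(-6) = -63 < 0 → local maximum
  f''(-5) = 48 > 0 → local minimum
  f''(1) = -84 < 0 → local maximum
  f''(3) = 144 > 0 → local minimum

Critical points: x = -6 (local maximum); x = -5 (local minimum); x = 1 (local maximum); x = 3 (local minimum)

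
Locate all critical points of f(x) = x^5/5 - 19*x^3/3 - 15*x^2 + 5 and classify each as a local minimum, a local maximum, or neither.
f'(x) = x*(x^3 - 19*x - 30)

Solve f'(x) = 0:
  Factor: x^4 - 19*x^2 - 30*x = x*(x - 5)*(x + 2)*(x + 3) = 0.
  ⇒ x = -3, -2, 0, 5

f''(x) = 4*x^3 - 38*x - 30
Second-derivative test at each critical point:
  f''(-3) = -24 < 0 → local maximum
  f''(-2) = 14 > 0 → local minimum
  f''(0) = -30 < 0 → local maximum
  f''(5) = 280 > 0 → local minimum

Critical points: x = -3 (local maximum); x = -2 (local minimum); x = 0 (local maximum); x = 5 (local minimum)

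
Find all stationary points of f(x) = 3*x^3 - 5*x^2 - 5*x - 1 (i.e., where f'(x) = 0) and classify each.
f'(x) = 9*x^2 - 10*x - 5

Solve f'(x) = 0:
  9*x^2 - 10*x - 5 = 0 has no rational roots; quadratic formula: x = (10 ± √280)/18.
  ⇒ x = 5/9 - sqrt(70)/9 ≈ -0.3741, 5/9 + sqrt(70)/9 ≈ 1.4852

f''(x) = 18*x - 10
Second-derivative test at each critical point:
  f''(-0.3741) = -16.7332 < 0 → local maximum
  f''(1.4852) = 16.7332 > 0 → local minimum

Critical points: x = 5/9 - sqrt(70)/9 ≈ -0.3741 (local maximum); x = 5/9 + sqrt(70)/9 ≈ 1.4852 (local minimum)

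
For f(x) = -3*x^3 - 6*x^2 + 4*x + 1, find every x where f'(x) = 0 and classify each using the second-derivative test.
f'(x) = -9*x^2 - 12*x + 4

Solve f'(x) = 0:
  9*x^2 + 12*x - 4 = 0 has no rational roots; quadratic formula: x = (-12 ± √288)/18.
  ⇒ x = -2*sqrt(2)/3 - 2/3 ≈ -1.6095, -2/3 + 2*sqrt(2)/3 ≈ 0.2761

f''(x) = -18*x - 12
Second-derivative test at each critical point:
  f''(-1.6095) = 16.9706 > 0 → local minimum
  f''(0.2761) = -16.9706 < 0 → local maximum

Critical points: x = -2*sqrt(2)/3 - 2/3 ≈ -1.6095 (local minimum); x = -2/3 + 2*sqrt(2)/3 ≈ 0.2761 (local maximum)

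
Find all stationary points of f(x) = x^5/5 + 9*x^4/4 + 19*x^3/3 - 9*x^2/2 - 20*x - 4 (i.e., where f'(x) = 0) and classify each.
f'(x) = x^4 + 9*x^3 + 19*x^2 - 9*x - 20

Solve f'(x) = 0:
  Factor: x^4 + 9*x^3 + 19*x^2 - 9*x - 20 = (x - 1)*(x + 1)*(x + 4)*(x + 5) = 0.
  ⇒ x = -5, -4, -1, 1

f''(x) = 4*x^3 + 27*x^2 + 38*x - 9
Second-derivative test at each critical point:
  f''(-5) = -24 < 0 → local maximum
  f''(-4) = 15 > 0 → local minimum
  f''(-1) = -24 < 0 → local maximum
  f''(1) = 60 > 0 → local minimum

Critical points: x = -5 (local maximum); x = -4 (local minimum); x = -1 (local maximum); x = 1 (local minimum)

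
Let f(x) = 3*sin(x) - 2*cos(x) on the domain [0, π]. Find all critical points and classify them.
f'(x) = 2*sin(x) + 3*cos(x)

Solve f'(x) = 0 on [0, π]:
  f'(x) = 0 ⇔ 3*cos(x) = -2*sin(x) ⇔ tan(x) = -3/2, i.e. x = arctan(-3/2) + nπ; keep the solutions lying in [0, π].
  ⇒ x = pi - atan(3/2) ≈ 2.1588

f''(x) = -3*sin(x) + 2*cos(x)
Second-derivative test at each critical point:
  f''(2.1588) = -3.6056 < 0 → local maximum

Critical points: x = pi - atan(3/2) ≈ 2.1588 (local maximum)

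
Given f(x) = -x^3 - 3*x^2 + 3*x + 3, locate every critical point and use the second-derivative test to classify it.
f'(x) = -3*x^2 - 6*x + 3

Solve f'(x) = 0:
  Factor: -3*x^2 - 6*x + 3 = -3*(x^2 + 2*x - 1); x^2 + 2*x - 1 = 0 has no rational roots; quadratic formula: x = (-2 ± √8)/2.
  ⇒ x = -sqrt(2) - 1 ≈ -2.4142, -1 + sqrt(2) ≈ 0.4142

f''(x) = -6*x - 6
Second-derivative test at each critical point:
  f''(-2.4142) = 8.4853 > 0 → local minimum
  f''(0.4142) = -8.4853 < 0 → local maximum

Critical points: x = -sqrt(2) - 1 ≈ -2.4142 (local minimum); x = -1 + sqrt(2) ≈ 0.4142 (local maximum)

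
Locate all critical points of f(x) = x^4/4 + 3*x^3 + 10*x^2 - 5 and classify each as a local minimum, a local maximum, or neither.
f'(x) = x*(x^2 + 9*x + 20)

Solve f'(x) = 0:
  Factor: x^3 + 9*x^2 + 20*x = x*(x + 4)*(x + 5) = 0.
  ⇒ x = -5, -4, 0

f''(x) = 3*x^2 + 18*x + 20
Second-derivative test at each critical point:
  f''(-5) = 5 > 0 → local minimum
  f''(-4) = -4 < 0 → local maximum
  f''(0) = 20 > 0 → local minimum

Critical points: x = -5 (local minimum); x = -4 (local maximum); x = 0 (local minimum)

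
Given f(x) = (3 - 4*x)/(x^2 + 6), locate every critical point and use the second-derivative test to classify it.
f'(x) = 2*(2*x^2 - 3*x - 12)/(x^4 + 12*x^2 + 36)

Solve f'(x) = 0:
  f'(x) = 2*(2*x^2 - 3*x - 12)/(x^2 + 6)^2; the denominator is positive wherever f is defined, so f'(x) = 0 ⇔ 4*x^2 - 6*x - 24 = 0.
  Factor: 4*x^2 - 6*x - 24 = 2*(2*x^2 - 3*x - 12); 2*x^2 - 3*x - 12 = 0 has no rational roots; quadratic formula: x = (3 ± √105)/4.
  ⇒ x = 3/4 - sqrt(105)/4 ≈ -1.8117, 3/4 + sqrt(105)/4 ≈ 3.3117

f''(x) = 2*(4*x^2*(3 - 4*x) + 3*(4*x - 1)*(x^2 + 6))/(x^2 + 6)^3
Second-derivative test at each critical point:
  f''(-1.8117) = -0.2379 < 0 → local maximum
  f''(3.3117) = 0.0712 > 0 → local minimum

Critical points: x = 3/4 - sqrt(105)/4 ≈ -1.8117 (local maximum); x = 3/4 + sqrt(105)/4 ≈ 3.3117 (local minimum)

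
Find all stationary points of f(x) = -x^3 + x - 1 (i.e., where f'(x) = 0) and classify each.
f'(x) = 1 - 3*x^2

Solve f'(x) = 0:
  3*x^2 - 1 = 0 has no rational roots; quadratic formula: x = (0 ± √12)/6.
  ⇒ x = -sqrt(3)/3 ≈ -0.5774, sqrt(3)/3 ≈ 0.5774

f''(x) = -6*x
Second-derivative test at each critical point:
  f''(-0.5774) = 3.4641 > 0 → local minimum
  f''(0.5774) = -3.4641 < 0 → local maximum

Critical points: x = -sqrt(3)/3 ≈ -0.5774 (local minimum); x = sqrt(3)/3 ≈ 0.5774 (local maximum)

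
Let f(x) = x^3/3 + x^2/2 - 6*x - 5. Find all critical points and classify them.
f'(x) = x^2 + x - 6

Solve f'(x) = 0:
  Factor: x^2 + x - 6 = (x - 2)*(x + 3) = 0.
  ⇒ x = -3, 2

f''(x) = 2*x + 1
Second-derivative test at each critical point:
  f''(-3) = -5 < 0 → local maximum
  f''(2) = 5 > 0 → local minimum

Critical points: x = -3 (local maximum); x = 2 (local minimum)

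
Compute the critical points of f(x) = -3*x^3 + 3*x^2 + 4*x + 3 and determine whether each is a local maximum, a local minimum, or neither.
f'(x) = -9*x^2 + 6*x + 4

Solve f'(x) = 0:
  9*x^2 - 6*x - 4 = 0 has no rational roots; quadratic formula: x = (6 ± √180)/18.
  ⇒ x = 1/3 - sqrt(5)/3 ≈ -0.4120, 1/3 + sqrt(5)/3 ≈ 1.0787

f''(x) = 6 - 18*x
Second-derivative test at each critical point:
  f''(-0.4120) = 13.4164 > 0 → local minimum
  f''(1.0787) = -13.4164 < 0 → local maximum

Critical points: x = 1/3 - sqrt(5)/3 ≈ -0.4120 (local minimum); x = 1/3 + sqrt(5)/3 ≈ 1.0787 (local maximum)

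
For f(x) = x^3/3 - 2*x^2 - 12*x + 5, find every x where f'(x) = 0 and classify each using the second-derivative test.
f'(x) = x^2 - 4*x - 12

Solve f'(x) = 0:
  Factor: x^2 - 4*x - 12 = (x - 6)*(x + 2) = 0.
  ⇒ x = -2, 6

f''(x) = 2*x - 4
Second-derivative test at each critical point:
  f''(-2) = -8 < 0 → local maximum
  f''(6) = 8 > 0 → local minimum

Critical points: x = -2 (local maximum); x = 6 (local minimum)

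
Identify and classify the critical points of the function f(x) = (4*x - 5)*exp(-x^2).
f'(x) = 2*(-x*(4*x - 5) + 2)*exp(-x^2)

Solve f'(x) = 0:
  f'(x) = (-8*x^2 + 10*x + 4)·exp(-x^2) and exp(-x^2) > 0 for every x, so f'(x) = 0 ⇔ -8*x^2 + 10*x + 4 = 0.
  Factor: -8*x^2 + 10*x + 4 = -2*(4*x^2 - 5*x - 2); 4*x^2 - 5*x - 2 = 0 has no rational roots; quadratic formula: x = (5 ± √57)/8.
  ⇒ x = 5/8 - sqrt(57)/8 ≈ -0.3187, 5/8 + sqrt(57)/8 ≈ 1.5687

f''(x) = 2*(2*x^2*(4*x - 5) - 12*x + 5)*exp(-x^2)
Second-derivative test at each critical point:
  f''(-0.3187) = 13.6411 > 0 → local minimum
  f''(1.5687) = -1.2889 < 0 → local maximum

Critical points: x = 5/8 - sqrt(57)/8 ≈ -0.3187 (local minimum); x = 5/8 + sqrt(57)/8 ≈ 1.5687 (local maximum)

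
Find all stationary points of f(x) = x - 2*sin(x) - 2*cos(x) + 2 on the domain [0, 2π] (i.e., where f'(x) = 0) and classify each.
f'(x) = -2*sqrt(2)*cos(x + pi/4) + 1

Solve f'(x) = 0 on [0, 2π]:
  f'(x) = 0 ⇔ 2*sin(x) - 2*cos(x) = -1. Write the left side as R·cos(x + φ) with R = √((-2)² + (-2)²) = 2*sqrt(2), cos φ = -sqrt(2)/2, sin φ = -sqrt(2)/2; then cos(x + φ) = -sqrt(2)/4. Solve for x and keep the solutions lying in [0, 2π].
  ⇒ x = atan((-1 + sqrt(7))/(1 + sqrt(7))) ≈ 0.4240, atan((-sqrt(7) - 1)/(1 - sqrt(7))) + pi ≈ 4.2884

f''(x) = 2*sqrt(2)*sin(x + pi/4)
Second-derivative test at each critical point:
  f''(0.4240) = 2.6458 > 0 → local minimum
  f''(4.2884) = -2.6458 < 0 → local maximum

Critical points: x = atan((-1 + sqrt(7))/(1 + sqrt(7))) ≈ 0.4240 (local minimum); x = atan((-sqrt(7) - 1)/(1 - sqrt(7))) + pi ≈ 4.2884 (local maximum)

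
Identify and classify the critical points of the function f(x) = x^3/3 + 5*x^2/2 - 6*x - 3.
f'(x) = x^2 + 5*x - 6

Solve f'(x) = 0:
  Factor: x^2 + 5*x - 6 = (x - 1)*(x + 6) = 0.
  ⇒ x = -6, 1

f''(x) = 2*x + 5
Second-derivative test at each critical point:
  f''(-6) = -7 < 0 → local maximum
  f''(1) = 7 > 0 → local minimum

Critical points: x = -6 (local maximum); x = 1 (local minimum)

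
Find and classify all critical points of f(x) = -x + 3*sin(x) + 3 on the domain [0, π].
f'(x) = 3*cos(x) - 1

Solve f'(x) = 0 on [0, π]:
  f'(x) = 0 ⇔ cos(x) = 1/3, i.e. x = ±arccos(1/3) + 2nπ; keep the solutions lying in [0, π].
  ⇒ x = acos(1/3) ≈ 1.2310

f''(x) = -3*sin(x)
Second-derivative test at each critical point:
  f''(1.2310) = -2.8284 < 0 → local maximum

Critical points: x = acos(1/3) ≈ 1.2310 (local maximum)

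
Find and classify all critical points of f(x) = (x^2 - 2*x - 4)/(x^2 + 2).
f'(x) = 2*(x^2 + 6*x - 2)/(x^4 + 4*x^2 + 4)

Solve f'(x) = 0:
  f'(x) = 2*(x^2 + 6*x - 2)/(x^2 + 2)^2; the denominator is positive wherever f is defined, so f'(x) = 0 ⇔ 2*x^2 + 12*x - 4 = 0.
  Factor: 2*x^2 + 12*x - 4 = 2*(x^2 + 6*x - 2); x^2 + 6*x - 2 = 0 has no rational roots; quadratic formula: x = (-6 ± √44)/2.
  ⇒ x = -sqrt(11) - 3 ≈ -6.3166, -3 + sqrt(11) ≈ 0.3166

f''(x) = 4*(-x^3 - 9*x^2 + 6*x + 6)/(x^6 + 6*x^4 + 12*x^2 + 8)
Second-derivative test at each critical point:
  f''(-6.3166) = -0.0076 < 0 → local maximum
  f''(0.3166) = 3.0076 > 0 → local minimum

Critical points: x = -sqrt(11) - 3 ≈ -6.3166 (local maximum); x = -3 + sqrt(11) ≈ 0.3166 (local minimum)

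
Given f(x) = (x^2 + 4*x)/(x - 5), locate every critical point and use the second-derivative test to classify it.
f'(x) = (x^2 - 10*x - 20)/(x^2 - 10*x + 25)

Solve f'(x) = 0:
  f'(x) = (x^2 - 10*x - 20)/(x - 5)^2; the denominator is positive wherever f is defined, so f'(x) = 0 ⇔ x^2 - 10*x - 20 = 0.
  x^2 - 10*x - 20 = 0 has no rational roots; quadratic formula: x = (10 ± √180)/2.
  ⇒ x = 5 - 3*sqrt(5) ≈ -1.7082, 5 + 3*sqrt(5) ≈ 11.7082

f''(x) = 90/(x^3 - 15*x^2 + 75*x - 125)
Second-derivative test at each critical point:
  f''(-1.7082) = -0.2981 < 0 → local maximum
  f''(11.7082) = 0.2981 > 0 → local minimum

Critical points: x = 5 - 3*sqrt(5) ≈ -1.7082 (local maximum); x = 5 + 3*sqrt(5) ≈ 11.7082 (local minimum)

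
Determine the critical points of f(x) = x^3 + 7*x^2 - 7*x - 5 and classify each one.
f'(x) = 3*x^2 + 14*x - 7

Solve f'(x) = 0:
  3*x^2 + 14*x - 7 = 0 has no rational roots; quadratic formula: x = (-14 ± √280)/6.
  ⇒ x = -sqrt(70)/3 - 7/3 ≈ -5.1222, -7/3 + sqrt(70)/3 ≈ 0.4555

f''(x) = 6*x + 14
Second-derivative test at each critical point:
  f''(-5.1222) = -16.7332 < 0 → local maximum
  f''(0.4555) = 16.7332 > 0 → local minimum

Critical points: x = -sqrt(70)/3 - 7/3 ≈ -5.1222 (local maximum); x = -7/3 + sqrt(70)/3 ≈ 0.4555 (local minimum)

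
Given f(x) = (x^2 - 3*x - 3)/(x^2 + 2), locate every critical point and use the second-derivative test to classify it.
f'(x) = (3*x^2 + 10*x - 6)/(x^4 + 4*x^2 + 4)

Solve f'(x) = 0:
  f'(x) = (3*x^2 + 10*x - 6)/(x^2 + 2)^2; the denominator is positive wherever f is defined, so f'(x) = 0 ⇔ 3*x^2 + 10*x - 6 = 0.
  3*x^2 + 10*x - 6 = 0 has no rational roots; quadratic formula: x = (-10 ± √172)/6.
  ⇒ x = -sqrt(43)/3 - 5/3 ≈ -3.8525, -5/3 + sqrt(43)/3 ≈ 0.5191

f''(x) = 2*(-3*x^3 - 15*x^2 + 18*x + 10)/(x^6 + 6*x^4 + 12*x^2 + 8)
Second-derivative test at each critical point:
  f''(-3.8525) = -0.0462 < 0 → local maximum
  f''(0.5191) = 2.5462 > 0 → local minimum

Critical points: x = -sqrt(43)/3 - 5/3 ≈ -3.8525 (local maximum); x = -5/3 + sqrt(43)/3 ≈ 0.5191 (local minimum)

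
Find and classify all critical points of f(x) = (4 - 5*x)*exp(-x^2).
f'(x) = (2*x*(5*x - 4) - 5)*exp(-x^2)

Solve f'(x) = 0:
  f'(x) = (10*x^2 - 8*x - 5)·exp(-x^2) and exp(-x^2) > 0 for every x, so f'(x) = 0 ⇔ 10*x^2 - 8*x - 5 = 0.
  10*x^2 - 8*x - 5 = 0 has no rational roots; quadratic formula: x = (8 ± √264)/20.
  ⇒ x = 2/5 - sqrt(66)/10 ≈ -0.4124, 2/5 + sqrt(66)/10 ≈ 1.2124

f''(x) = 2*(2*x^2*(4 - 5*x) + 15*x - 4)*exp(-x^2)
Second-derivative test at each critical point:
  f''(-0.4124) = -13.7069 < 0 → local maximum
  f''(1.2124) = 3.7361 > 0 → local minimum

Critical points: x = 2/5 - sqrt(66)/10 ≈ -0.4124 (local maximum); x = 2/5 + sqrt(66)/10 ≈ 1.2124 (local minimum)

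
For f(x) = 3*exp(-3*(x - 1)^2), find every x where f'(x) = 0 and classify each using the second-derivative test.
f'(x) = 18*(1 - x)*exp(-3*(x - 1)^2)

Solve f'(x) = 0:
  f'(x) = (18 - 18*x)·exp(-3*(x - 1)^2) and exp(-3*(x - 1)^2) > 0 for every x, so f'(x) = 0 ⇔ 18 - 18*x = 0.
  Factor: 18 - 18*x = -18*(x - 1) = 0.
  ⇒ x = 1

f''(x) = 18*(6*(x - 1)^2 - 1)*exp(-3*(x - 1)^2)
Second-derivative test at each critical point:
  f''(1) = -18 < 0 → local maximum

Critical points: x = 1 (local maximum)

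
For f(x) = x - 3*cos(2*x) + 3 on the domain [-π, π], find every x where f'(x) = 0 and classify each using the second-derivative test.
f'(x) = 6*sin(2*x) + 1

Solve f'(x) = 0 on [-π, π]:
  f'(x) = 0 ⇔ sin(2*x) = -1/6, i.e. 2*x = arcsin(-1/6) + 2nπ or 2*x = π − arcsin(-1/6) + 2nπ; keep the solutions lying in [-π, π].
  ⇒ x = -pi/2 + asin(1/6)/2 ≈ -1.4871, -asin(1/6)/2 ≈ -0.0837, asin(1/6)/2 + pi/2 ≈ 1.6545, pi - asin(1/6)/2 ≈ 3.0579

f''(x) = 12*cos(2*x)
Second-derivative test at each critical point:
  f''(-1.4871) = -11.8322 < 0 → local maximum
  f''(-0.0837) = 11.8322 > 0 → local minimum
  f''(1.6545) = -11.8322 < 0 → local maximum
  f''(3.0579) = 11.8322 > 0 → local minimum

Critical points: x = -pi/2 + asin(1/6)/2 ≈ -1.4871 (local maximum); x = -asin(1/6)/2 ≈ -0.0837 (local minimum); x = asin(1/6)/2 + pi/2 ≈ 1.6545 (local maximum); x = pi - asin(1/6)/2 ≈ 3.0579 (local minimum)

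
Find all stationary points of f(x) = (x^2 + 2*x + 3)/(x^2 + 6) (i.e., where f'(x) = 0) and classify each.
f'(x) = 2*(-x^2 + 3*x + 6)/(x^4 + 12*x^2 + 36)

Solve f'(x) = 0:
  f'(x) = -2*(x^2 - 3*x - 6)/(x^2 + 6)^2; the denominator is positive wherever f is defined, so f'(x) = 0 ⇔ -2*x^2 + 6*x + 12 = 0.
  Factor: -2*x^2 + 6*x + 12 = -2*(x^2 - 3*x - 6); x^2 - 3*x - 6 = 0 has no rational roots; quadratic formula: x = (3 ± √33)/2.
  ⇒ x = 3/2 - sqrt(33)/2 ≈ -1.3723, 3/2 + sqrt(33)/2 ≈ 4.3723

f''(x) = 2*(2*x^3 - 9*x^2 - 36*x + 18)/(x^6 + 18*x^4 + 108*x^2 + 216)
Second-derivative test at each critical point:
  f''(-1.3723) = 0.1849 > 0 → local minimum
  f''(4.3723) = -0.0182 < 0 → local maximum

Critical points: x = 3/2 - sqrt(33)/2 ≈ -1.3723 (local minimum); x = 3/2 + sqrt(33)/2 ≈ 4.3723 (local maximum)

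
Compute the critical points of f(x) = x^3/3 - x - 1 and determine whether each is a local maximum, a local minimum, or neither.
f'(x) = x^2 - 1

Solve f'(x) = 0:
  Factor: x^2 - 1 = (x - 1)*(x + 1) = 0.
  ⇒ x = -1, 1

f''(x) = 2*x
Second-derivative test at each critical point:
  f''(-1) = -2 < 0 → local maximum
  f''(1) = 2 > 0 → local minimum

Critical points: x = -1 (local maximum); x = 1 (local minimum)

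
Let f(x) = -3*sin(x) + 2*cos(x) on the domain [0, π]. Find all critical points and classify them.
f'(x) = -2*sin(x) - 3*cos(x)

Solve f'(x) = 0 on [0, π]:
  f'(x) = 0 ⇔ -3*cos(x) = 2*sin(x) ⇔ tan(x) = -3/2, i.e. x = arctan(-3/2) + nπ; keep the solutions lying in [0, π].
  ⇒ x = pi - atan(3/2) ≈ 2.1588

f''(x) = 3*sin(x) - 2*cos(x)
Second-derivative test at each critical point:
  f''(2.1588) = 3.6056 > 0 → local minimum

Critical points: x = pi - atan(3/2) ≈ 2.1588 (local minimum)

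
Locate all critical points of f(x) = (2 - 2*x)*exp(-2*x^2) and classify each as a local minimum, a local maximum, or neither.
f'(x) = 2*(4*x*(x - 1) - 1)*exp(-2*x^2)

Solve f'(x) = 0:
  f'(x) = (8*x^2 - 8*x - 2)·exp(-2*x^2) and exp(-2*x^2) > 0 for every x, so f'(x) = 0 ⇔ 8*x^2 - 8*x - 2 = 0.
  Factor: 8*x^2 - 8*x - 2 = 2*(4*x^2 - 4*x - 1); 4*x^2 - 4*x - 1 = 0 has no rational roots; quadratic formula: x = (4 ± √32)/8.
  ⇒ x = 1/2 - sqrt(2)/2 ≈ -0.2071, 1/2 + sqrt(2)/2 ≈ 1.2071

f''(x) = 8*(4*x^2*(1 - x) + 3*x - 1)*exp(-2*x^2)
Second-derivative test at each critical point:
  f''(-0.2071) = -10.3836 < 0 → local maximum
  f''(1.2071) = 0.6137 > 0 → local minimum

Critical points: x = 1/2 - sqrt(2)/2 ≈ -0.2071 (local maximum); x = 1/2 + sqrt(2)/2 ≈ 1.2071 (local minimum)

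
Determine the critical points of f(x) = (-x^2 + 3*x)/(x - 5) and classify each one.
f'(x) = (-x^2 + 10*x - 15)/(x^2 - 10*x + 25)

Solve f'(x) = 0:
  f'(x) = -(x^2 - 10*x + 15)/(x - 5)^2; the denominator is positive wherever f is defined, so f'(x) = 0 ⇔ -x^2 + 10*x - 15 = 0.
  x^2 - 10*x + 15 = 0 has no rational roots; quadratic formula: x = (10 ± √40)/2.
  ⇒ x = 5 - sqrt(10) ≈ 1.8377, sqrt(10) + 5 ≈ 8.1623

f''(x) = -20/(x^3 - 15*x^2 + 75*x - 125)
Second-derivative test at each critical point:
  f''(1.8377) = 0.6325 > 0 → local minimum
  f''(8.1623) = -0.6325 < 0 → local maximum

Critical points: x = 5 - sqrt(10) ≈ 1.8377 (local minimum); x = sqrt(10) + 5 ≈ 8.1623 (local maximum)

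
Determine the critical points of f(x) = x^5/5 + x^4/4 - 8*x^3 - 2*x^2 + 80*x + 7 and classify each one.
f'(x) = x^4 + x^3 - 24*x^2 - 4*x + 80

Solve f'(x) = 0:
  Factor: x^4 + x^3 - 24*x^2 - 4*x + 80 = (x - 4)*(x - 2)*(x + 2)*(x + 5) = 0.
  ⇒ x = -5, -2, 2, 4

f''(x) = 4*x^3 + 3*x^2 - 48*x - 4
Second-derivative test at each critical point:
  f''(-5) = -189 < 0 → local maximum
  f''(-2) = 72 > 0 → local minimum
  f''(2) = -56 < 0 → local maximum
  f''(4) = 108 > 0 → local minimum

Critical points: x = -5 (local maximum); x = -2 (local minimum); x = 2 (local maximum); x = 4 (local minimum)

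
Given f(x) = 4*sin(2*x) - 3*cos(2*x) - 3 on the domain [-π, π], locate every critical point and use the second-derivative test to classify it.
f'(x) = 6*sin(2*x) + 8*cos(2*x)

Solve f'(x) = 0 on [-π, π]:
  f'(x) = 0 ⇔ 4*cos(2*x) = -3*sin(2*x) ⇔ tan(2*x) = -4/3, i.e. 2*x = arctan(-4/3) + nπ; keep the solutions lying in [-π, π].
  ⇒ x = -pi/2 - atan(4/3)/2 ≈ -2.0344, -atan(4/3)/2 ≈ -0.4636, -atan(4/3)/2 + pi/2 ≈ 1.1071, pi - atan(4/3)/2 ≈ 2.6779

f''(x) = -16*sin(2*x) + 12*cos(2*x)
Second-derivative test at each critical point:
  f''(-2.0344) = -20 < 0 → local maximum
  f''(-0.4636) = 20 > 0 → local minimum
  f''(1.1071) = -20 < 0 → local maximum
  f''(2.6779) = 20 > 0 → local minimum

Critical points: x = -pi/2 - atan(4/3)/2 ≈ -2.0344 (local maximum); x = -atan(4/3)/2 ≈ -0.4636 (local minimum); x = -atan(4/3)/2 + pi/2 ≈ 1.1071 (local maximum); x = pi - atan(4/3)/2 ≈ 2.6779 (local minimum)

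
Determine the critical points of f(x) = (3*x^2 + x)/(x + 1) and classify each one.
f'(x) = (3*x^2 + 6*x + 1)/(x^2 + 2*x + 1)

Solve f'(x) = 0:
  f'(x) = (3*x^2 + 6*x + 1)/(x + 1)^2; the denominator is positive wherever f is defined, so f'(x) = 0 ⇔ 3*x^2 + 6*x + 1 = 0.
  3*x^2 + 6*x + 1 = 0 has no rational roots; quadratic formula: x = (-6 ± √24)/6.
  ⇒ x = -1 - sqrt(6)/3 ≈ -1.8165, -1 + sqrt(6)/3 ≈ -0.1835

f''(x) = 4/(x^3 + 3*x^2 + 3*x + 1)
Second-derivative test at each critical point:
  f''(-1.8165) = -7.3485 < 0 → local maximum
  f''(-0.1835) = 7.3485 > 0 → local minimum

Critical points: x = -1 - sqrt(6)/3 ≈ -1.8165 (local maximum); x = -1 + sqrt(6)/3 ≈ -0.1835 (local minimum)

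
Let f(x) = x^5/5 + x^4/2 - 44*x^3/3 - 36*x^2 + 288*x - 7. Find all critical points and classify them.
f'(x) = x^4 + 2*x^3 - 44*x^2 - 72*x + 288

Solve f'(x) = 0:
  Factor: x^4 + 2*x^3 - 44*x^2 - 72*x + 288 = (x - 6)*(x - 2)*(x + 4)*(x + 6) = 0.
  ⇒ x = -6, -4, 2, 6

f''(x) = 4*x^3 + 6*x^2 - 88*x - 72
Second-derivative test at each critical point:
  f''(-6) = -192 < 0 → local maximum
  f''(-4) = 120 > 0 → local minimum
  f''(2) = -192 < 0 → local maximum
  f''(6) = 480 > 0 → local minimum

Critical points: x = -6 (local maximum); x = -4 (local minimum); x = 2 (local maximum); x = 6 (local minimum)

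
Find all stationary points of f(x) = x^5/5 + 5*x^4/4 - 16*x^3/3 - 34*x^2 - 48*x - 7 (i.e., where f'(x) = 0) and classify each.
f'(x) = x^4 + 5*x^3 - 16*x^2 - 68*x - 48

Solve f'(x) = 0:
  Factor: x^4 + 5*x^3 - 16*x^2 - 68*x - 48 = (x - 4)*(x + 1)*(x + 2)*(x + 6) = 0.
  ⇒ x = -6, -2, -1, 4

f''(x) = 4*x^3 + 15*x^2 - 32*x - 68
Second-derivative test at each critical point:
  f''(-6) = -200 < 0 → local maximum
  f''(-2) = 24 > 0 → local minimum
  f''(-1) = -25 < 0 → local maximum
  f''(4) = 300 > 0 → local minimum

Critical points: x = -6 (local maximum); x = -2 (local minimum); x = -1 (local maximum); x = 4 (local minimum)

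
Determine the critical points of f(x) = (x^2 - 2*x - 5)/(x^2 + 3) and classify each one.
f'(x) = 2*(x^2 + 8*x - 3)/(x^4 + 6*x^2 + 9)

Solve f'(x) = 0:
  f'(x) = 2*(x^2 + 8*x - 3)/(x^2 + 3)^2; the denominator is positive wherever f is defined, so f'(x) = 0 ⇔ 2*x^2 + 16*x - 6 = 0.
  Factor: 2*x^2 + 16*x - 6 = 2*(x^2 + 8*x - 3); x^2 + 8*x - 3 = 0 has no rational roots; quadratic formula: x = (-8 ± √76)/2.
  ⇒ x = -sqrt(19) - 4 ≈ -8.3589, -4 + sqrt(19) ≈ 0.3589

f''(x) = 4*(-x^3 - 12*x^2 + 9*x + 12)/(x^6 + 9*x^4 + 27*x^2 + 27)
Second-derivative test at each critical point:
  f''(-8.3589) = -0.0033 < 0 → local maximum
  f''(0.3589) = 1.7811 > 0 → local minimum

Critical points: x = -sqrt(19) - 4 ≈ -8.3589 (local maximum); x = -4 + sqrt(19) ≈ 0.3589 (local minimum)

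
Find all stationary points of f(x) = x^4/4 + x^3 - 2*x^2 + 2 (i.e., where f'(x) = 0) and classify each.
f'(x) = x*(x^2 + 3*x - 4)

Solve f'(x) = 0:
  Factor: x^3 + 3*x^2 - 4*x = x*(x - 1)*(x + 4) = 0.
  ⇒ x = -4, 0, 1

f''(x) = 3*x^2 + 6*x - 4
Second-derivative test at each critical point:
  f''(-4) = 20 > 0 → local minimum
  f''(0) = -4 < 0 → local maximum
  f''(1) = 5 > 0 → local minimum

Critical points: x = -4 (local minimum); x = 0 (local maximum); x = 1 (local minimum)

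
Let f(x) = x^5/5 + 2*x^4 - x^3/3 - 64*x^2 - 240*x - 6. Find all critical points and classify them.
f'(x) = x^4 + 8*x^3 - x^2 - 128*x - 240

Solve f'(x) = 0:
  Factor: x^4 + 8*x^3 - x^2 - 128*x - 240 = (x - 4)*(x + 3)*(x + 4)*(x + 5) = 0.
  ⇒ x = -5, -4, -3, 4

f''(x) = 4*x^3 + 24*x^2 - 2*x - 128
Second-derivative test at each critical point:
  f''(-5) = -18 < 0 → local maximum
  f''(-4) = 8 > 0 → local minimum
  f''(-3) = -14 < 0 → local maximum
  f''(4) = 504 > 0 → local minimum

Critical points: x = -5 (local maximum); x = -4 (local minimum); x = -3 (local maximum); x = 4 (local minimum)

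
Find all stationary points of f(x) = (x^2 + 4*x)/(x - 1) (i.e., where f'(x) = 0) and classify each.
f'(x) = (x^2 - 2*x - 4)/(x^2 - 2*x + 1)

Solve f'(x) = 0:
  f'(x) = (x^2 - 2*x - 4)/(x - 1)^2; the denominator is positive wherever f is defined, so f'(x) = 0 ⇔ x^2 - 2*x - 4 = 0.
  x^2 - 2*x - 4 = 0 has no rational roots; quadratic formula: x = (2 ± √20)/2.
  ⇒ x = 1 - sqrt(5) ≈ -1.2361, 1 + sqrt(5) ≈ 3.2361

f''(x) = 10/(x^3 - 3*x^2 + 3*x - 1)
Second-derivative test at each critical point:
  f''(-1.2361) = -0.8944 < 0 → local maximum
  f''(3.2361) = 0.8944 > 0 → local minimum

Critical points: x = 1 - sqrt(5) ≈ -1.2361 (local maximum); x = 1 + sqrt(5) ≈ 3.2361 (local minimum)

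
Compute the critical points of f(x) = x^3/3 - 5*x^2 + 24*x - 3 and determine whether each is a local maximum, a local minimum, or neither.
f'(x) = x^2 - 10*x + 24

Solve f'(x) = 0:
  Factor: x^2 - 10*x + 24 = (x - 6)*(x - 4) = 0.
  ⇒ x = 4, 6

f''(x) = 2*x - 10
Second-derivative test at each critical point:
  f''(4) = -2 < 0 → local maximum
  f''(6) = 2 > 0 → local minimum

Critical points: x = 4 (local maximum); x = 6 (local minimum)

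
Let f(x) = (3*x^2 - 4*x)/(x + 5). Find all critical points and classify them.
f'(x) = (3*x^2 + 30*x - 20)/(x^2 + 10*x + 25)

Solve f'(x) = 0:
  f'(x) = (3*x^2 + 30*x - 20)/(x + 5)^2; the denominator is positive wherever f is defined, so f'(x) = 0 ⇔ 3*x^2 + 30*x - 20 = 0.
  3*x^2 + 30*x - 20 = 0 has no rational roots; quadratic formula: x = (-30 ± √1140)/6.
  ⇒ x = -sqrt(285)/3 - 5 ≈ -10.6273, -5 + sqrt(285)/3 ≈ 0.6273

f''(x) = 190/(x^3 + 15*x^2 + 75*x + 125)
Second-derivative test at each critical point:
  f''(-10.6273) = -1.0662 < 0 → local maximum
  f''(0.6273) = 1.0662 > 0 → local minimum

Critical points: x = -sqrt(285)/3 - 5 ≈ -10.6273 (local maximum); x = -5 + sqrt(285)/3 ≈ 0.6273 (local minimum)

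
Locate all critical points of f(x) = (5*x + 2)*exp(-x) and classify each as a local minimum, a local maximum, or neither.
f'(x) = (3 - 5*x)*exp(-x)

Solve f'(x) = 0:
  f'(x) = (3 - 5*x)·exp(-x) and exp(-x) > 0 for every x, so f'(x) = 0 ⇔ 3 - 5*x = 0.
  3 - 5*x = 0.
  ⇒ x = 3/5

f''(x) = (5*x - 8)*exp(-x)
Second-derivative test at each critical point:
  f''(3/5) = -2.7441 < 0 → local maximum

Critical points: x = 3/5 (local maximum)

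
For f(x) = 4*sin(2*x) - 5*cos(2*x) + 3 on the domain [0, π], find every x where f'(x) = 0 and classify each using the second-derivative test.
f'(x) = 10*sin(2*x) + 8*cos(2*x)

Solve f'(x) = 0 on [0, π]:
  f'(x) = 0 ⇔ 4*cos(2*x) = -5*sin(2*x) ⇔ tan(2*x) = -4/5, i.e. 2*x = arctan(-4/5) + nπ; keep the solutions lying in [0, π].
  ⇒ x = -atan(4/5)/2 + pi/2 ≈ 1.2334, pi - atan(4/5)/2 ≈ 2.8042

f''(x) = -16*sin(2*x) + 20*cos(2*x)
Second-derivative test at each critical point:
  f''(1.2334) = -25.6125 < 0 → local maximum
  f''(2.8042) = 25.6125 > 0 → local minimum

Critical points: x = -atan(4/5)/2 + pi/2 ≈ 1.2334 (local maximum); x = pi - atan(4/5)/2 ≈ 2.8042 (local minimum)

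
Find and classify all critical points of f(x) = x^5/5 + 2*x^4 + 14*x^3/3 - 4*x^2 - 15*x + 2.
f'(x) = x^4 + 8*x^3 + 14*x^2 - 8*x - 15

Solve f'(x) = 0:
  Factor: x^4 + 8*x^3 + 14*x^2 - 8*x - 15 = (x - 1)*(x + 1)*(x + 3)*(x + 5) = 0.
  ⇒ x = -5, -3, -1, 1

f''(x) = 4*x^3 + 24*x^2 + 28*x - 8
Second-derivative test at each critical point:
  f''(-5) = -48 < 0 → local maximum
  f''(-3) = 16 > 0 → local minimum
  f''(-1) = -16 < 0 → local maximum
  f''(1) = 48 > 0 → local minimum

Critical points: x = -5 (local maximum); x = -3 (local minimum); x = -1 (local maximum); x = 1 (local minimum)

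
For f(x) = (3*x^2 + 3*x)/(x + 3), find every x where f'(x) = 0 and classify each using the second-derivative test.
f'(x) = 3*(x^2 + 6*x + 3)/(x^2 + 6*x + 9)

Solve f'(x) = 0:
  f'(x) = 3*(x^2 + 6*x + 3)/(x + 3)^2; the denominator is positive wherever f is defined, so f'(x) = 0 ⇔ 3*x^2 + 18*x + 9 = 0.
  Factor: 3*x^2 + 18*x + 9 = 3*(x^2 + 6*x + 3); x^2 + 6*x + 3 = 0 has no rational roots; quadratic formula: x = (-6 ± √24)/2.
  ⇒ x = -3 - sqrt(6) ≈ -5.4495, -3 + sqrt(6) ≈ -0.5505

f''(x) = 36/(x^3 + 9*x^2 + 27*x + 27)
Second-derivative test at each critical point:
  f''(-5.4495) = -2.4495 < 0 → local maximum
  f''(-0.5505) = 2.4495 > 0 → local minimum

Critical points: x = -3 - sqrt(6) ≈ -5.4495 (local maximum); x = -3 + sqrt(6) ≈ -0.5505 (local minimum)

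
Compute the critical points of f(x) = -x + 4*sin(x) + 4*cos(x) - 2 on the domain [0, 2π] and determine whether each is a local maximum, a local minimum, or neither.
f'(x) = 4*sqrt(2)*cos(x + pi/4) - 1

Solve f'(x) = 0 on [0, 2π]:
  f'(x) = 0 ⇔ -4*sin(x) + 4*cos(x) = 1. Write the left side as R·cos(x + φ) with R = √(4² + 4²) = 4*sqrt(2), cos φ = sqrt(2)/2, sin φ = sqrt(2)/2; then cos(x + φ) = sqrt(2)/8. Solve for x and keep the solutions lying in [0, 2π].
  ⇒ x = atan((-1 + sqrt(31))/(1 + sqrt(31))) ≈ 0.6077, atan((-sqrt(31) - 1)/(1 - sqrt(31))) + pi ≈ 4.1047

f''(x) = -4*sqrt(2)*sin(x + pi/4)
Second-derivative test at each critical point:
  f''(0.6077) = -5.5678 < 0 → local maximum
  f''(4.1047) = 5.5678 > 0 → local minimum

Critical points: x = atan((-1 + sqrt(31))/(1 + sqrt(31))) ≈ 0.6077 (local maximum); x = atan((-sqrt(31) - 1)/(1 - sqrt(31))) + pi ≈ 4.1047 (local minimum)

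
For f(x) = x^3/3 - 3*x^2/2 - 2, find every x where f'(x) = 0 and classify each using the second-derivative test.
f'(x) = x*(x - 3)

Solve f'(x) = 0:
  Factor: x^2 - 3*x = x*(x - 3) = 0.
  ⇒ x = 0, 3

f''(x) = 2*x - 3
Second-derivative test at each critical point:
  f''(0) = -3 < 0 → local maximum
  f''(3) = 3 > 0 → local minimum

Critical points: x = 0 (local maximum); x = 3 (local minimum)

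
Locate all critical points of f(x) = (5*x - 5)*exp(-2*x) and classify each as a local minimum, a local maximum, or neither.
f'(x) = 5*(3 - 2*x)*exp(-2*x)

Solve f'(x) = 0:
  f'(x) = (15 - 10*x)·exp(-2*x) and exp(-2*x) > 0 for every x, so f'(x) = 0 ⇔ 15 - 10*x = 0.
  Factor: 15 - 10*x = -5*(2*x - 3) = 0.
  ⇒ x = 3/2

f''(x) = 20*(x - 2)*exp(-2*x)
Second-derivative test at each critical point:
  f''(3/2) = -0.4979 < 0 → local maximum

Critical points: x = 3/2 (local maximum)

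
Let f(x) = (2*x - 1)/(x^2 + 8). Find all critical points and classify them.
f'(x) = 2*(-x^2 + x + 8)/(x^4 + 16*x^2 + 64)

Solve f'(x) = 0:
  f'(x) = -2*(x^2 - x - 8)/(x^2 + 8)^2; the denominator is positive wherever f is defined, so f'(x) = 0 ⇔ -2*x^2 + 2*x + 16 = 0.
  Factor: -2*x^2 + 2*x + 16 = -2*(x^2 - x - 8); x^2 - x - 8 = 0 has no rational roots; quadratic formula: x = (1 ± √33)/2.
  ⇒ x = 1/2 - sqrt(33)/2 ≈ -2.3723, 1/2 + sqrt(33)/2 ≈ 3.3723

f''(x) = 2*(4*x^2*(2*x - 1) + (1 - 6*x)*(x^2 + 8))/(x^2 + 8)^3
Second-derivative test at each critical point:
  f''(-2.3723) = 0.0619 > 0 → local minimum
  f''(3.3723) = -0.0306 < 0 → local maximum

Critical points: x = 1/2 - sqrt(33)/2 ≈ -2.3723 (local minimum); x = 1/2 + sqrt(33)/2 ≈ 3.3723 (local maximum)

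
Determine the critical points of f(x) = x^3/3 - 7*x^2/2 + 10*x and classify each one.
f'(x) = x^2 - 7*x + 10

Solve f'(x) = 0:
  Factor: x^2 - 7*x + 10 = (x - 5)*(x - 2) = 0.
  ⇒ x = 2, 5

f''(x) = 2*x - 7
Second-derivative test at each critical point:
  f''(2) = -3 < 0 → local maximum
  f''(5) = 3 > 0 → local minimum

Critical points: x = 2 (local maximum); x = 5 (local minimum)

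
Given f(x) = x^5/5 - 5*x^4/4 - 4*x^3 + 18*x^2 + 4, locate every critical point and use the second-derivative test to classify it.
f'(x) = x*(x^3 - 5*x^2 - 12*x + 36)

Solve f'(x) = 0:
  Factor: x^4 - 5*x^3 - 12*x^2 + 36*x = x*(x - 6)*(x - 2)*(x + 3) = 0.
  ⇒ x = -3, 0, 2, 6

f''(x) = 4*x^3 - 15*x^2 - 24*x + 36
Second-derivative test at each critical point:
  f''(-3) = -135 < 0 → local maximum
  f''(0) = 36 > 0 → local minimum
  f''(2) = -40 < 0 → local maximum
  f''(6) = 216 > 0 → local minimum

Critical points: x = -3 (local maximum); x = 0 (local minimum); x = 2 (local maximum); x = 6 (local minimum)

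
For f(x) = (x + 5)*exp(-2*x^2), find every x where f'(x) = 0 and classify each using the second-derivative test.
f'(x) = (-4*x*(x + 5) + 1)*exp(-2*x^2)

Solve f'(x) = 0:
  f'(x) = (-4*x^2 - 20*x + 1)·exp(-2*x^2) and exp(-2*x^2) > 0 for every x, so f'(x) = 0 ⇔ -4*x^2 - 20*x + 1 = 0.
  4*x^2 + 20*x - 1 = 0 has no rational roots; quadratic formula: x = (-20 ± √416)/8.
  ⇒ x = -sqrt(26)/2 - 5/2 ≈ -5.0495, -5/2 + sqrt(26)/2 ≈ 0.0495

f''(x) = 4*(4*x^2*(x + 5) - 3*x - 5)*exp(-2*x^2)
Second-derivative test at each critical point:
  f''(-5.0495) = 1.454e-21 > 0 → local minimum
  f''(0.0495) = -20.2963 < 0 → local maximum

Critical points: x = -sqrt(26)/2 - 5/2 ≈ -5.0495 (local minimum); x = -5/2 + sqrt(26)/2 ≈ 0.0495 (local maximum)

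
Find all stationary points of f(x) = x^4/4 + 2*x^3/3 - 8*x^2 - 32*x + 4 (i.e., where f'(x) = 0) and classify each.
f'(x) = x^3 + 2*x^2 - 16*x - 32

Solve f'(x) = 0:
  Factor: x^3 + 2*x^2 - 16*x - 32 = (x - 4)*(x + 2)*(x + 4) = 0.
  ⇒ x = -4, -2, 4

f''(x) = 3*x^2 + 4*x - 16
Second-derivative test at each critical point:
  f''(-4) = 16 > 0 → local minimum
  f''(-2) = -12 < 0 → local maximum
  f''(4) = 48 > 0 → local minimum

Critical points: x = -4 (local minimum); x = -2 (local maximum); x = 4 (local minimum)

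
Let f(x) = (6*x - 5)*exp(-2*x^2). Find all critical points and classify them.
f'(x) = 2*(-2*x*(6*x - 5) + 3)*exp(-2*x^2)

Solve f'(x) = 0:
  f'(x) = (-24*x^2 + 20*x + 6)·exp(-2*x^2) and exp(-2*x^2) > 0 for every x, so f'(x) = 0 ⇔ -24*x^2 + 20*x + 6 = 0.
  Factor: -24*x^2 + 20*x + 6 = -2*(12*x^2 - 10*x - 3); 12*x^2 - 10*x - 3 = 0 has no rational roots; quadratic formula: x = (10 ± √244)/24.
  ⇒ x = 5/12 - sqrt(61)/12 ≈ -0.2342, 5/12 + sqrt(61)/12 ≈ 1.0675

f''(x) = 4*(4*x^2*(6*x - 5) - 18*x + 5)*exp(-2*x^2)
Second-derivative test at each critical point:
  f''(-0.2342) = 27.9955 > 0 → local minimum
  f''(1.0675) = -3.1980 < 0 → local maximum

Critical points: x = 5/12 - sqrt(61)/12 ≈ -0.2342 (local minimum); x = 5/12 + sqrt(61)/12 ≈ 1.0675 (local maximum)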